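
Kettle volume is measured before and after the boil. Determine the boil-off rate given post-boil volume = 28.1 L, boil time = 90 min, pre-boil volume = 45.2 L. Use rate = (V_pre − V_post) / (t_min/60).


rate = (45.2 − 28.1) / (90/60)

11.4000 L/hr


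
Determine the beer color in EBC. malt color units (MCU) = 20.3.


SRM = 1.4922·MCU^0.6859;  EBC = SRM·1.97
SRM = 1.4922·20.3^0.6859 = 11.7663
EBC = 11.7663·1.97

23.1795 EBC


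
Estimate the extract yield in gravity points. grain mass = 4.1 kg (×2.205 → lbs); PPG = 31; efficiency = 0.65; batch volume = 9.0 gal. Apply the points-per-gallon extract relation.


points = lbs × PPG × eff / vol
lbs = 4.1 × 2.205 = 9.0405
points = 9.0405 × 31 × 0.65 / 9.0

20.2407 points


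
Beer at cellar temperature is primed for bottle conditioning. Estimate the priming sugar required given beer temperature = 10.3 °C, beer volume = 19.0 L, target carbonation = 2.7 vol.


residual = 14.695·(0.01821 + 0.09011·e^(−0.04·T));  sugar = (target − residual)·4.0·V
residual = 14.695·(0.01821 + 0.09011·e^(−0.04·10.3)) = 1.1446
sugar = (2.7 − 1.1446)·4.0·19.0

118.2086 g


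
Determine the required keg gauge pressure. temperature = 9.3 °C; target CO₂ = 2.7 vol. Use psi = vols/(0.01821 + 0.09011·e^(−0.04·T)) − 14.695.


psi = 2.7/(0.01821 + 0.09011·e^(−0.04·9.3)) − 14.695

18.9173 psi


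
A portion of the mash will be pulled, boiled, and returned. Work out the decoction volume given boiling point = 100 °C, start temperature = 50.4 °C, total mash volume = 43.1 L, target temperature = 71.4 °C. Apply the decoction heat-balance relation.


V_dec = V_total·(T_target − T_start)/(T_boil − T_start)
V_dec = 43.1·(71.4 − 50.4)/(100 − 50.4)

18.2480 L


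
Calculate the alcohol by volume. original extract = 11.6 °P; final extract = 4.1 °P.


SG = 259/(259 − P);  ABV = (OG − FG)·131.25
OG = 259/(259 − 11.6) = 1.0469
FG = 259/(259 − 4.1) = 1.0161
ABV = (1.0469 − 1.0161)·131.25

4.0429 % ABV


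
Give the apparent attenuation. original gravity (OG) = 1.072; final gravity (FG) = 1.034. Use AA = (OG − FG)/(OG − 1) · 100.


AA = (1.072 − 1.034)/(1.072 − 1) · 100

52.7778 %


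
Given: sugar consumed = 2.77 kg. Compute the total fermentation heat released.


Q = m_sugar · 590 kJ/kg
Q = 2.77 · 590

1634.3000 kJ


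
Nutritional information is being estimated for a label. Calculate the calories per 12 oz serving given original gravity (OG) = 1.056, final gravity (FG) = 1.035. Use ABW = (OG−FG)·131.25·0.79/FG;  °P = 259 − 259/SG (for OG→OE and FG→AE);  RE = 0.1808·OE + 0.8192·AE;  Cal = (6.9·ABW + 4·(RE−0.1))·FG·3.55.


ABW = (1.056 − 1.035)·131.25·0.79/1.035 = 2.1038
OE = 259 − 259/1.056 = 13.7348 °P
AE = 259 − 259/1.035 = 8.7585 °P
RE = 0.1808·13.7348 + 0.8192·8.7585 = 9.6582 °P
Cal = (6.9·2.1038 + 4·(9.6582−0.1))·1.035·3.55

193.8130 kcal


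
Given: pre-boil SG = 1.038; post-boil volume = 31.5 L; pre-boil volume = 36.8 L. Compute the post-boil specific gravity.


SG_post = 1 + (SG_pre − 1)·V_pre/V_post
pts_pre = (1.038 − 1)·1000 = 38.0000
pts_post = 38.0000·36.8/31.5 = 44.3937
SG_post = 1 + 44.3937/1000

1.0444


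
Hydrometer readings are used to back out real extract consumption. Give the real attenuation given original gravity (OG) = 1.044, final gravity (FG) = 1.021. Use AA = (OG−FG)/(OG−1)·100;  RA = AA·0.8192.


AA = (1.044 − 1.021)/(1.044 − 1)·100 = 52.2727
RA = 52.2727·0.8192

42.8218 %


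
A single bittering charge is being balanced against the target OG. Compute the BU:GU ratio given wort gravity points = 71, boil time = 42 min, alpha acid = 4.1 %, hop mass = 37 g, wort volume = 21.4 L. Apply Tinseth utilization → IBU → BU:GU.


U = 1.65·0.000125^(GP/1000)·(1−e^(−0.04t))/4.15;  IBU = (α/100)·m·U·1000/V;  BU:GU = IBU/GP
U = 1.65·0.000125^(71/1000)·(1−e^(−0.04·42))/4.15 = 0.1709
IBU = (4.1/100)·37·0.1709·1000/21.4 = 12.1147
BU:GU = 12.1147/71

0.1706


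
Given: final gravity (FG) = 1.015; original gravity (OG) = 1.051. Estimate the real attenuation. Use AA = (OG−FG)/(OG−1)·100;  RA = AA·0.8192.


AA = (1.051 − 1.015)/(1.051 − 1)·100 = 70.5882
RA = 70.5882·0.8192

57.8259 %


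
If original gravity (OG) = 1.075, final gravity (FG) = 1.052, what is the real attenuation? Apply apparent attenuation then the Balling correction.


AA = (OG−FG)/(OG−1)·100;  RA = AA·0.8192
AA = (1.075 − 1.052)/(1.075 − 1)·100 = 30.6667
RA = 30.6667·0.8192

25.1221 %


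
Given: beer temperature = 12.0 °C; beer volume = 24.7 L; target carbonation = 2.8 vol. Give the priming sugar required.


residual = 14.695·(0.01821 + 0.09011·e^(−0.04·T));  sugar = (target − residual)·4.0·V
residual = 14.695·(0.01821 + 0.09011·e^(−0.04·12.0)) = 1.0870
sugar = (2.8 − 1.0870)·4.0·24.7

169.2475 g


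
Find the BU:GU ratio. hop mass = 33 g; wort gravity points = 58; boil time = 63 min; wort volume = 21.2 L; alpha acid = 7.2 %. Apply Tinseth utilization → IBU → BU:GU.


U = 1.65·0.000125^(GP/1000)·(1−e^(−0.04t))/4.15;  IBU = (α/100)·m·U·1000/V;  BU:GU = IBU/GP
U = 1.65·0.000125^(58/1000)·(1−e^(−0.04·63))/4.15 = 0.2171
IBU = (7.2/100)·33·0.2171·1000/21.2 = 24.3298
BU:GU = 24.3298/58

0.4195


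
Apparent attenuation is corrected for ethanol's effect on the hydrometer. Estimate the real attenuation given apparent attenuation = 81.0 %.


RA = AA · 0.8192
RA = 81.0 · 0.8192

66.3552 %


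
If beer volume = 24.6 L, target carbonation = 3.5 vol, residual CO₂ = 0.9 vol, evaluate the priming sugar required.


sugar = (target − residual)·4.0·V
sugar = (3.5 − 0.9)·4.0·24.6

255.8400 g


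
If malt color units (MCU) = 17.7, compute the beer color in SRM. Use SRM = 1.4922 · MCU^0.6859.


SRM = 1.4922 · 17.7^0.6859

10.7106 SRM


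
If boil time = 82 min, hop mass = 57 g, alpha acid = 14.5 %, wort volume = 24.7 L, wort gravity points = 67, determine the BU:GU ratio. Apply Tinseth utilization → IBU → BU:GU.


U = 1.65·0.000125^(GP/1000)·(1−e^(−0.04t))/4.15;  IBU = (α/100)·m·U·1000/V;  BU:GU = IBU/GP
U = 1.65·0.000125^(67/1000)·(1−e^(−0.04·82))/4.15 = 0.2095
IBU = (14.5/100)·57·0.2095·1000/24.7 = 70.1161
BU:GU = 70.1161/67

1.0465


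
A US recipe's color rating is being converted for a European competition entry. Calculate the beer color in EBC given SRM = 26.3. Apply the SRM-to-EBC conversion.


EBC = SRM · 1.97
EBC = 26.3 · 1.97

51.8110 EBC


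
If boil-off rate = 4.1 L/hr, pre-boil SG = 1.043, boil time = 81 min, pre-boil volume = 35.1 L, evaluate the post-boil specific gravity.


V_post = V_pre − rate·(t/60);  SG_post = 1 + (SG_pre−1)·V_pre/V_post
V_post = 35.1 − 4.1·(81/60) = 29.5650
SG_post = 1 + (1.043 − 1)·35.1/29.5650

1.0511


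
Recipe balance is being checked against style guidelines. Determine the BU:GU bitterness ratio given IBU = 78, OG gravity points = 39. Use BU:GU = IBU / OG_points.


BU:GU = 78 / 39

2.0000


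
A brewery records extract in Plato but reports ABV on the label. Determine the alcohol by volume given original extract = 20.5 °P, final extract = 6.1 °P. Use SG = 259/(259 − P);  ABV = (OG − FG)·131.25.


OG = 259/(259 − 20.5) = 1.0860
FG = 259/(259 − 6.1) = 1.0241
ABV = (1.0860 − 1.0241)·131.25

8.1157 % ABV


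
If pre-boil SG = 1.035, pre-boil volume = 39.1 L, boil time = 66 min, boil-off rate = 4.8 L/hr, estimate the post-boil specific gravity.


V_post = V_pre − rate·(t/60);  SG_post = 1 + (SG_pre−1)·V_pre/V_post
V_post = 39.1 − 4.8·(66/60) = 33.8200
SG_post = 1 + (1.035 − 1)·39.1/33.8200

1.0405


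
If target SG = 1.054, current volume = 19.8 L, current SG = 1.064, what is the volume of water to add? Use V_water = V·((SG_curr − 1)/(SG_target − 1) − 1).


V_water = 19.8·((1.064 − 1)/(1.054 − 1) − 1)

3.6667 L


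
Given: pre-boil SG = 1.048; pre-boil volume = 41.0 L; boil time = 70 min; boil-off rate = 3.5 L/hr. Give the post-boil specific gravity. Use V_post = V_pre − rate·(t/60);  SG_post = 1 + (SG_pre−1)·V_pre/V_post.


V_post = 41.0 − 3.5·(70/60) = 36.9167
SG_post = 1 + (1.048 − 1)·41.0/36.9167

1.0533


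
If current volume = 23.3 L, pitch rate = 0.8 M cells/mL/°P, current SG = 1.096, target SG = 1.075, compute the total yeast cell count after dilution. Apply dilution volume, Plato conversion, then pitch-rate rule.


V_w = V·((SG_c−1)/(SG_t−1)−1);  °P = 259 − 259/SG_t;  cells = rate·(V+V_w)·°P
V_w = 23.3·((1.096−1)/(1.075−1)−1) = 6.5240
V_final = 23.3 + 6.5240 = 29.8240
°P = 259 − 259/1.075 = 18.0698
cells = 0.8·29.8240·18.0698

431.1302 billion cells


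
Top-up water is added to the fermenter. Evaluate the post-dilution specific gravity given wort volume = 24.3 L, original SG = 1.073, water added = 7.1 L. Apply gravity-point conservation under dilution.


SG_new = 1 + (SG_old − 1)·V_old/(V_old + V_water)
pts = (1.073 − 1)·1000·24.3/(24.3 + 7.1) = 56.4936
SG_new = 1 + 56.4936/1000

1.0565


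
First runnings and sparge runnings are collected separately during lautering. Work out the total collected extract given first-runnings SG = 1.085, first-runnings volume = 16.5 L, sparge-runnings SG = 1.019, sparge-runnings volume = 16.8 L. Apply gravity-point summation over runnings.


total = Σ (SG_i − 1)·1000·V_i
first = (1.085 − 1)·1000·16.5 = 1402.5000
sparge = (1.019 − 1)·1000·16.8 = 319.2000
total = 1402.5000 + 319.2000

1721.7000 gravity·L


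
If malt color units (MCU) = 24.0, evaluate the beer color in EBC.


SRM = 1.4922·MCU^0.6859;  EBC = SRM·1.97
SRM = 1.4922·24.0^0.6859 = 13.1982
EBC = 13.1982·1.97

26.0004 EBC


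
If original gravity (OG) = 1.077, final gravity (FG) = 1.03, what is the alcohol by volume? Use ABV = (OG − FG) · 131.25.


ABV = (1.077 − 1.03) · 131.25

6.1687 % ABV


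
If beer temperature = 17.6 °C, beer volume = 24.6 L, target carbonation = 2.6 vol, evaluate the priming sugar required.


residual = 14.695·(0.01821 + 0.09011·e^(−0.04·T));  sugar = (target − residual)·4.0·V
residual = 14.695·(0.01821 + 0.09011·e^(−0.04·17.6)) = 0.9225
sugar = (2.6 − 0.9225)·4.0·24.6

165.0628 g


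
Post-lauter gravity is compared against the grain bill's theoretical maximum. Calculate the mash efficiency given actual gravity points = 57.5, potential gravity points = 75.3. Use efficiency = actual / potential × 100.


efficiency = 57.5 / 75.3 × 100

76.3612 %


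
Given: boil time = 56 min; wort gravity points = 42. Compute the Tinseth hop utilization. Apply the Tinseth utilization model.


U = 1.65·0.000125^(GP/1000) · (1 − e^(−0.04·t))/4.15
bigness = 1.65·0.000125^(42/1000) = 1.1312
boil_factor = (1 − e^(−0.04·56))/4.15 = 0.2153
U = 1.1312 · 0.2153

0.2436


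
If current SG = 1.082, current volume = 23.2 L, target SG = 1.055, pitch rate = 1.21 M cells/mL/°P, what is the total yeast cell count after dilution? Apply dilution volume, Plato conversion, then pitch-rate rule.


V_w = V·((SG_c−1)/(SG_t−1)−1);  °P = 259 − 259/SG_t;  cells = rate·(V+V_w)·°P
V_w = 23.2·((1.082−1)/(1.055−1)−1) = 11.3891
V_final = 23.2 + 11.3891 = 34.5891
°P = 259 − 259/1.055 = 13.5024
cells = 1.21·34.5891·13.5024

565.1120 billion cells


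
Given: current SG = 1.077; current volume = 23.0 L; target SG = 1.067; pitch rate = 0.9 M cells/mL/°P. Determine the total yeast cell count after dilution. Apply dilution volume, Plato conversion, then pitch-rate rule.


V_w = V·((SG_c−1)/(SG_t−1)−1);  °P = 259 − 259/SG_t;  cells = rate·(V+V_w)·°P
V_w = 23.0·((1.077−1)/(1.067−1)−1) = 3.4328
V_final = 23.0 + 3.4328 = 26.4328
°P = 259 − 259/1.067 = 16.2634
cells = 0.9·26.4328·16.2634

386.8979 billion cells


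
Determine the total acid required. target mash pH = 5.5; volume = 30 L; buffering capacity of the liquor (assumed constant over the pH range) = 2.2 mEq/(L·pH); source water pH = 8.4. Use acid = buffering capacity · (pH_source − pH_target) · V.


acid = 2.2 · (8.4 − 5.5) · 30

191.4000 mEq


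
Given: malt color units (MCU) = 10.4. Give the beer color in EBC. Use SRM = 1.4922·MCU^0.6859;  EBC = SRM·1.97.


SRM = 1.4922·10.4^0.6859 = 7.4372
EBC = 7.4372·1.97

14.6513 EBC


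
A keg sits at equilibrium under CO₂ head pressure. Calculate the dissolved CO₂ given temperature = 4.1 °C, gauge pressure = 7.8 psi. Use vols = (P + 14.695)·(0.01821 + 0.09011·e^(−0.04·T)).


vols = (7.8 + 14.695)·(0.01821 + 0.09011·e^(−0.04·4.1))

2.1301 volumes


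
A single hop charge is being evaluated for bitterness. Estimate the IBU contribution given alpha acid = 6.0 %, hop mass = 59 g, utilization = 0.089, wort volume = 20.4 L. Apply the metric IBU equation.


IBU = (α/100)·mass·U·1000 / V
IBU = (6.0/100)·59·0.089·1000 / 20.4

15.4441 IBU


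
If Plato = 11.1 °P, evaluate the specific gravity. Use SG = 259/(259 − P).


SG = 259/(259 − 11.1)

1.0448


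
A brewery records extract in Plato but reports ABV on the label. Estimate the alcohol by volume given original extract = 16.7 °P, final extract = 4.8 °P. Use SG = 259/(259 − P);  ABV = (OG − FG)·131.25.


OG = 259/(259 − 16.7) = 1.0689
FG = 259/(259 − 4.8) = 1.0189
ABV = (1.0689 − 1.0189)·131.25

6.5678 % ABV


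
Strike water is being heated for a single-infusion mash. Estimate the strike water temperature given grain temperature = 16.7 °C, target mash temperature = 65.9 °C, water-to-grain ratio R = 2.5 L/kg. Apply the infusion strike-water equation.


T_strike = (0.41/R)·(T_mash − T_grain) + T_mash
T_strike = (0.41/2.5)·(65.9 − 16.7) + 65.9

73.9688 °C


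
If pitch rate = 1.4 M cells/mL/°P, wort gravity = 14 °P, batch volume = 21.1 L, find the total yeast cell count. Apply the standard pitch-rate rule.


cells (billions) = rate · V_L · °P
cells = 1.4 · 21.1 · 14

413.5600 billion cells


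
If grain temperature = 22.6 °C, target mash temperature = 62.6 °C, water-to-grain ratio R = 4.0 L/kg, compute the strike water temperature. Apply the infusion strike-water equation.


T_strike = (0.41/R)·(T_mash − T_grain) + T_mash
T_strike = (0.41/4.0)·(62.6 − 22.6) + 62.6

66.7000 °C


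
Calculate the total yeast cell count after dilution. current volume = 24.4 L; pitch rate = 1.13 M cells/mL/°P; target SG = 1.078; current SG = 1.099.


V_w = V·((SG_c−1)/(SG_t−1)−1);  °P = 259 − 259/SG_t;  cells = rate·(V+V_w)·°P
V_w = 24.4·((1.099−1)/(1.078−1)−1) = 6.5692
V_final = 24.4 + 6.5692 = 30.9692
°P = 259 − 259/1.078 = 18.7403
cells = 1.13·30.9692·18.7403

655.8197 billion cells


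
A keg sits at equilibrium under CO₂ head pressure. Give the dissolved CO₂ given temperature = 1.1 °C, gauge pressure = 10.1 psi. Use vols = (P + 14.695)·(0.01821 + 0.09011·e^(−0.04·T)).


vols = (10.1 + 14.695)·(0.01821 + 0.09011·e^(−0.04·1.1))

2.5896 volumes


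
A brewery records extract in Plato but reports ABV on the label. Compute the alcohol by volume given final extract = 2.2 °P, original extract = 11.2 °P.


SG = 259/(259 − P);  ABV = (OG − FG)·131.25
OG = 259/(259 − 11.2) = 1.0452
FG = 259/(259 − 2.2) = 1.0086
ABV = (1.0452 − 1.0086)·131.25

4.8078 % ABV


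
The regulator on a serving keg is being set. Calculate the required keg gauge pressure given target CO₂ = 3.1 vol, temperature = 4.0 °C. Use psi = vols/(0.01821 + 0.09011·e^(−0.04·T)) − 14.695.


psi = 3.1/(0.01821 + 0.09011·e^(−0.04·4.0)) − 14.695

17.9377 psi


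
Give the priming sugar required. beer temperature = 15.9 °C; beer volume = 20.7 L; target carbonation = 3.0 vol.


residual = 14.695·(0.01821 + 0.09011·e^(−0.04·T));  sugar = (target − residual)·4.0·V
residual = 14.695·(0.01821 + 0.09011·e^(−0.04·15.9)) = 0.9686
sugar = (3.0 − 0.9686)·4.0·20.7

168.1985 g


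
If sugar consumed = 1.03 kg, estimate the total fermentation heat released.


Q = m_sugar · 590 kJ/kg
Q = 1.03 · 590

607.7000 kJ


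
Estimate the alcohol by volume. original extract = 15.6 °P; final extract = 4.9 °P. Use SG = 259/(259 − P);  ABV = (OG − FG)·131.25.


OG = 259/(259 − 15.6) = 1.0641
FG = 259/(259 − 4.9) = 1.0193
ABV = (1.0641 − 1.0193)·131.25

5.8811 % ABV


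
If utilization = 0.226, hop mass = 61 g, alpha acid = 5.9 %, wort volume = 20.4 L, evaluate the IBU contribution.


IBU = (α/100)·mass·U·1000 / V
IBU = (5.9/100)·61·0.226·1000 / 20.4

39.8713 IBU


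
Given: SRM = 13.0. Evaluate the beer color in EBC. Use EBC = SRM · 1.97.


EBC = 13.0 · 1.97

25.6100 EBC


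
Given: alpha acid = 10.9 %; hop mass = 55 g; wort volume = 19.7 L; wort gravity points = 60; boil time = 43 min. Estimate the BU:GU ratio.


U = 1.65·0.000125^(GP/1000)·(1−e^(−0.04t))/4.15;  IBU = (α/100)·m·U·1000/V;  BU:GU = IBU/GP
U = 1.65·0.000125^(60/1000)·(1−e^(−0.04·43))/4.15 = 0.1904
IBU = (10.9/100)·55·0.1904·1000/19.7 = 57.9271
BU:GU = 57.9271/60

0.9655


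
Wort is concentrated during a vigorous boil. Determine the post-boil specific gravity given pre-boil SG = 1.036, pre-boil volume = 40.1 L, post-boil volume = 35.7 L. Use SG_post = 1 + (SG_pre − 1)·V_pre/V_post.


pts_pre = (1.036 − 1)·1000 = 36.0000
pts_post = 36.0000·40.1/35.7 = 40.4370
SG_post = 1 + 40.4370/1000

1.0404


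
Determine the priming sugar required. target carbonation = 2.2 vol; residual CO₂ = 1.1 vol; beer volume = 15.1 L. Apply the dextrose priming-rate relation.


sugar = (target − residual)·4.0·V
sugar = (2.2 − 1.1)·4.0·15.1

66.4400 g


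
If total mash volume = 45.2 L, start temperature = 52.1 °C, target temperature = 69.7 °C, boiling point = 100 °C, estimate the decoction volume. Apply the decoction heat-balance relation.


V_dec = V_total·(T_target − T_start)/(T_boil − T_start)
V_dec = 45.2·(69.7 − 52.1)/(100 − 52.1)

16.6079 L


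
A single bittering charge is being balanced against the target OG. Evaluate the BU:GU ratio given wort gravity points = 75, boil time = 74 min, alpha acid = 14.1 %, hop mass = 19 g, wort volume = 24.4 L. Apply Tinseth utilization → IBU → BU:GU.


U = 1.65·0.000125^(GP/1000)·(1−e^(−0.04t))/4.15;  IBU = (α/100)·m·U·1000/V;  BU:GU = IBU/GP
U = 1.65·0.000125^(75/1000)·(1−e^(−0.04·74))/4.15 = 0.1921
IBU = (14.1/100)·19·0.1921·1000/24.4 = 21.0949
BU:GU = 21.0949/75

0.2813


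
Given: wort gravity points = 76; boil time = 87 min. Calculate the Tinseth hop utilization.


U = 1.65·0.000125^(GP/1000) · (1 − e^(−0.04·t))/4.15
bigness = 1.65·0.000125^(76/1000) = 0.8334
boil_factor = (1 − e^(−0.04·87))/4.15 = 0.2335
U = 0.8334 · 0.2335

0.1946


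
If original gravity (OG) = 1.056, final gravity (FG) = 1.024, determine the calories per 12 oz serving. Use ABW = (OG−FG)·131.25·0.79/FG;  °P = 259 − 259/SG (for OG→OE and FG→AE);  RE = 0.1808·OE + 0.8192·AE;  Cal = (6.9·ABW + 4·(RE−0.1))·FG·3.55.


ABW = (1.056 − 1.024)·131.25·0.79/1.024 = 3.2402
OE = 259 − 259/1.056 = 13.7348 °P
AE = 259 − 259/1.024 = 6.0703 °P
RE = 0.1808·13.7348 + 0.8192·6.0703 = 7.4561 °P
Cal = (6.9·3.2402 + 4·(7.4561−0.1))·1.024·3.55

188.2374 kcal


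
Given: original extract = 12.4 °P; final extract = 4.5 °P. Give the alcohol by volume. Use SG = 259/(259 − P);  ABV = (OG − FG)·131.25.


OG = 259/(259 − 12.4) = 1.0503
FG = 259/(259 − 4.5) = 1.0177
ABV = (1.0503 − 1.0177)·131.25

4.2790 % ABV


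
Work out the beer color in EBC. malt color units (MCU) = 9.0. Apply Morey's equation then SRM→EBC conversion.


SRM = 1.4922·MCU^0.6859;  EBC = SRM·1.97
SRM = 1.4922·9.0^0.6859 = 6.7351
EBC = 6.7351·1.97

13.2681 EBC


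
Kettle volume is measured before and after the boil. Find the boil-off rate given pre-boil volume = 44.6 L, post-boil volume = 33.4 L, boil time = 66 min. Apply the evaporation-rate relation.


rate = (V_pre − V_post) / (t_min/60)
rate = (44.6 − 33.4) / (66/60)

10.1818 L/hr


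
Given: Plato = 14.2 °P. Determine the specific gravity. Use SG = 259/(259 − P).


SG = 259/(259 − 14.2)

1.0580


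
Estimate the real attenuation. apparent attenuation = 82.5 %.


RA = AA · 0.8192
RA = 82.5 · 0.8192

67.5840 %


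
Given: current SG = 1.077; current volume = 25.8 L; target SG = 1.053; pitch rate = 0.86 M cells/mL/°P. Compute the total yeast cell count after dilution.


V_w = V·((SG_c−1)/(SG_t−1)−1);  °P = 259 − 259/SG_t;  cells = rate·(V+V_w)·°P
V_w = 25.8·((1.077−1)/(1.053−1)−1) = 11.6830
V_final = 25.8 + 11.6830 = 37.4830
°P = 259 − 259/1.053 = 13.0361
cells = 0.86·37.4830·13.0361

420.2234 billion cells


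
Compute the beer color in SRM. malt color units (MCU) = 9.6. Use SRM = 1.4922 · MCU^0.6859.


SRM = 1.4922 · 9.6^0.6859

7.0399 SRM


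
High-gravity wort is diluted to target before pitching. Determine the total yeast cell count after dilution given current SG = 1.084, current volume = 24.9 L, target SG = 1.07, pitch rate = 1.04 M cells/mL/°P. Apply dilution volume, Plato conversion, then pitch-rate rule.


V_w = V·((SG_c−1)/(SG_t−1)−1);  °P = 259 − 259/SG_t;  cells = rate·(V+V_w)·°P
V_w = 24.9·((1.084−1)/(1.07−1)−1) = 4.9800
V_final = 24.9 + 4.9800 = 29.8800
°P = 259 − 259/1.07 = 16.9439
cells = 1.04·29.8800·16.9439

526.5359 billion cells


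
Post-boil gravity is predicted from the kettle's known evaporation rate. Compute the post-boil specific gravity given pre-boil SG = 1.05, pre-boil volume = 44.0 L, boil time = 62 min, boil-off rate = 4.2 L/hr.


V_post = V_pre − rate·(t/60);  SG_post = 1 + (SG_pre−1)·V_pre/V_post
V_post = 44.0 − 4.2·(62/60) = 39.6600
SG_post = 1 + (1.05 − 1)·44.0/39.6600

1.0555


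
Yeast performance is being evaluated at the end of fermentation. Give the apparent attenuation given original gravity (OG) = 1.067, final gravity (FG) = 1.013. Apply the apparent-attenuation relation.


AA = (OG − FG)/(OG − 1) · 100
AA = (1.067 − 1.013)/(1.067 − 1) · 100

80.5970 %


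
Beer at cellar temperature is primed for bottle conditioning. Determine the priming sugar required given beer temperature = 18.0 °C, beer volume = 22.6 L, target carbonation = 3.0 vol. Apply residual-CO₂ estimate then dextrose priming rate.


residual = 14.695·(0.01821 + 0.09011·e^(−0.04·T));  sugar = (target − residual)·4.0·V
residual = 14.695·(0.01821 + 0.09011·e^(−0.04·18.0)) = 0.9121
sugar = (3.0 − 0.9121)·4.0·22.6

188.7428 g


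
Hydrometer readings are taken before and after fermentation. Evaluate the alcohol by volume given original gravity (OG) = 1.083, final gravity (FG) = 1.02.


ABV = (OG − FG) · 131.25
ABV = (1.083 − 1.02) · 131.25

8.2687 % ABV


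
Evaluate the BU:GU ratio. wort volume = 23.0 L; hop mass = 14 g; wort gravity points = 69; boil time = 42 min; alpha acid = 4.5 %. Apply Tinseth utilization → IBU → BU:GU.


U = 1.65·0.000125^(GP/1000)·(1−e^(−0.04t))/4.15;  IBU = (α/100)·m·U·1000/V;  BU:GU = IBU/GP
U = 1.65·0.000125^(69/1000)·(1−e^(−0.04·42))/4.15 = 0.1740
IBU = (4.5/100)·14·0.1740·1000/23.0 = 4.7661
BU:GU = 4.7661/69

0.0691


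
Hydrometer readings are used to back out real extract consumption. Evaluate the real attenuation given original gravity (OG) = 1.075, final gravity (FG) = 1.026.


AA = (OG−FG)/(OG−1)·100;  RA = AA·0.8192
AA = (1.075 − 1.026)/(1.075 − 1)·100 = 65.3333
RA = 65.3333·0.8192

53.5211 %


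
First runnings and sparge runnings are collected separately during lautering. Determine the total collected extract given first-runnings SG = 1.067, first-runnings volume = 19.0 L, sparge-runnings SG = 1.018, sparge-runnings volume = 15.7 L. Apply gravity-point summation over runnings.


total = Σ (SG_i − 1)·1000·V_i
first = (1.067 − 1)·1000·19.0 = 1273.0000
sparge = (1.018 − 1)·1000·15.7 = 282.6000
total = 1273.0000 + 282.6000

1555.6000 gravity·L


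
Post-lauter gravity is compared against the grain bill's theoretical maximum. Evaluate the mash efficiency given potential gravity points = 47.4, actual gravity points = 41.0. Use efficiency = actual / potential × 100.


efficiency = 41.0 / 47.4 × 100

86.4979 %


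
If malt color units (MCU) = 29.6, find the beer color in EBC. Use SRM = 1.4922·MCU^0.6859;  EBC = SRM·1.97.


SRM = 1.4922·29.6^0.6859 = 15.2400
EBC = 15.2400·1.97

30.0229 EBC


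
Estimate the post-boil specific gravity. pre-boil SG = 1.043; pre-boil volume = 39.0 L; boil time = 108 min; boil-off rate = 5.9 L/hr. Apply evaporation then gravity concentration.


V_post = V_pre − rate·(t/60);  SG_post = 1 + (SG_pre−1)·V_pre/V_post
V_post = 39.0 − 5.9·(108/60) = 28.3800
SG_post = 1 + (1.043 − 1)·39.0/28.3800

1.0591


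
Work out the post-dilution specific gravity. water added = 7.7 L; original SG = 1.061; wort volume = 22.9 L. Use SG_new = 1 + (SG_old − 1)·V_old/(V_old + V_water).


pts = (1.061 − 1)·1000·22.9/(22.9 + 7.7) = 45.6503
SG_new = 1 + 45.6503/1000

1.0457


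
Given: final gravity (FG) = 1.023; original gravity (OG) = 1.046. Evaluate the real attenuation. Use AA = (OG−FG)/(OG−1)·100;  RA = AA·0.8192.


AA = (1.046 − 1.023)/(1.046 − 1)·100 = 50.0000
RA = 50.0000·0.8192

40.9600 %


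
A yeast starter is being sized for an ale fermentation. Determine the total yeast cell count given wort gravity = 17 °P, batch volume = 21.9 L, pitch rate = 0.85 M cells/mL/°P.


cells (billions) = rate · V_L · °P
cells = 0.85 · 21.9 · 17

316.4550 billion cells


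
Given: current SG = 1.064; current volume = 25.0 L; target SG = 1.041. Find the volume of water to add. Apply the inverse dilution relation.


V_water = V·((SG_curr − 1)/(SG_target − 1) − 1)
V_water = 25.0·((1.064 − 1)/(1.041 − 1) − 1)

14.0244 L


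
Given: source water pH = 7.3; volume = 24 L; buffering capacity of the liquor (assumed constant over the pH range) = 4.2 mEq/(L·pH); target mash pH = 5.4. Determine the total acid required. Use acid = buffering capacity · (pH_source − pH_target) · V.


acid = 4.2 · (7.3 − 5.4) · 24

191.5200 mEq


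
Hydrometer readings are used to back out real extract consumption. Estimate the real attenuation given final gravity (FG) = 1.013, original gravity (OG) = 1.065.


AA = (OG−FG)/(OG−1)·100;  RA = AA·0.8192
AA = (1.065 − 1.013)/(1.065 − 1)·100 = 80.0000
RA = 80.0000·0.8192

65.5360 %


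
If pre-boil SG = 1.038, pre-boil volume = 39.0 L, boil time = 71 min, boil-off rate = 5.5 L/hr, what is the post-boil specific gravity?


V_post = V_pre − rate·(t/60);  SG_post = 1 + (SG_pre−1)·V_pre/V_post
V_post = 39.0 − 5.5·(71/60) = 32.4917
SG_post = 1 + (1.038 − 1)·39.0/32.4917

1.0456


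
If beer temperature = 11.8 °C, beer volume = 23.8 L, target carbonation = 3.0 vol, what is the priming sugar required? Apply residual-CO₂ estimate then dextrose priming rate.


residual = 14.695·(0.01821 + 0.09011·e^(−0.04·T));  sugar = (target − residual)·4.0·V
residual = 14.695·(0.01821 + 0.09011·e^(−0.04·11.8)) = 1.0935
sugar = (3.0 − 1.0935)·4.0·23.8

181.4941 g


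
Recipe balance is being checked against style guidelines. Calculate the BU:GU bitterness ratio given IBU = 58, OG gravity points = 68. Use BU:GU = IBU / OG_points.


BU:GU = 58 / 68

0.8529


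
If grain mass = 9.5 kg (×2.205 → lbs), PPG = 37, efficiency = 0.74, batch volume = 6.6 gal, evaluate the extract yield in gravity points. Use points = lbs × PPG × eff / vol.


lbs = 9.5 × 2.205 = 20.9475
points = 20.9475 × 37 × 0.74 / 6.6

86.9004 points


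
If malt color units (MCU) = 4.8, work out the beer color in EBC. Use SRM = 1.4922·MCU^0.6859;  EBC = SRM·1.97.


SRM = 1.4922·4.8^0.6859 = 4.3761
EBC = 4.3761·1.97

8.6210 EBC


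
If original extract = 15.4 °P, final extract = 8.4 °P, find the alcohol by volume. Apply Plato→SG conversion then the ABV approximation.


SG = 259/(259 − P);  ABV = (OG − FG)·131.25
OG = 259/(259 − 15.4) = 1.0632
FG = 259/(259 − 8.4) = 1.0335
ABV = (1.0632 − 1.0335)·131.25

3.8980 % ABV


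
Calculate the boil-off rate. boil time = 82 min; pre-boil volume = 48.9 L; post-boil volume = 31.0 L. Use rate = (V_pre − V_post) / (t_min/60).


rate = (48.9 − 31.0) / (82/60)

13.0976 L/hr


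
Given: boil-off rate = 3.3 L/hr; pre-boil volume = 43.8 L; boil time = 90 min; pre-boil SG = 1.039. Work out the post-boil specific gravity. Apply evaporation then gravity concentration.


V_post = V_pre − rate·(t/60);  SG_post = 1 + (SG_pre−1)·V_pre/V_post
V_post = 43.8 − 3.3·(90/60) = 38.8500
SG_post = 1 + (1.039 − 1)·43.8/38.8500

1.0440


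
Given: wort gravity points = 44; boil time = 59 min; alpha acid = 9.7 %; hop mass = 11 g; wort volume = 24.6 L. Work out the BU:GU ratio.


U = 1.65·0.000125^(GP/1000)·(1−e^(−0.04t))/4.15;  IBU = (α/100)·m·U·1000/V;  BU:GU = IBU/GP
U = 1.65·0.000125^(44/1000)·(1−e^(−0.04·59))/4.15 = 0.2425
IBU = (9.7/100)·11·0.2425·1000/24.6 = 10.5161
BU:GU = 10.5161/44

0.2390


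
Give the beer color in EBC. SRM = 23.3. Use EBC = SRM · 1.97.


EBC = 23.3 · 1.97

45.9010 EBC


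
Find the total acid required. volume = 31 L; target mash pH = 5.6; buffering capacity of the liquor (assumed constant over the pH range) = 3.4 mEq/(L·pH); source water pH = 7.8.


acid = buffering capacity · (pH_source − pH_target) · V
acid = 3.4 · (7.8 − 5.6) · 31

231.8800 mEq


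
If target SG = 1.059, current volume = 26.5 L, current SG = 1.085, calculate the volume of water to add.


V_water = V·((SG_curr − 1)/(SG_target − 1) − 1)
V_water = 26.5·((1.085 − 1)/(1.059 − 1) − 1)

11.6780 L


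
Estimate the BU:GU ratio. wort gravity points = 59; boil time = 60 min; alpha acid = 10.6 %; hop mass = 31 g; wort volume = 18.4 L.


U = 1.65·0.000125^(GP/1000)·(1−e^(−0.04t))/4.15;  IBU = (α/100)·m·U·1000/V;  BU:GU = IBU/GP
U = 1.65·0.000125^(59/1000)·(1−e^(−0.04·60))/4.15 = 0.2127
IBU = (10.6/100)·31·0.2127·1000/18.4 = 37.9929
BU:GU = 37.9929/59

0.6439


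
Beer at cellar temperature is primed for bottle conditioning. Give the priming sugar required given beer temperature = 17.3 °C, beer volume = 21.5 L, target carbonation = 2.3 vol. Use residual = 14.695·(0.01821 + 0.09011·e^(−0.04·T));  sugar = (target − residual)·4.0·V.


residual = 14.695·(0.01821 + 0.09011·e^(−0.04·17.3)) = 0.9304
sugar = (2.3 − 0.9304)·4.0·21.5

117.7822 g


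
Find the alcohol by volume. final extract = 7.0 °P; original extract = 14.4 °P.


SG = 259/(259 − P);  ABV = (OG − FG)·131.25
OG = 259/(259 − 14.4) = 1.0589
FG = 259/(259 − 7.0) = 1.0278
ABV = (1.0589 − 1.0278)·131.25

4.0811 % ABV


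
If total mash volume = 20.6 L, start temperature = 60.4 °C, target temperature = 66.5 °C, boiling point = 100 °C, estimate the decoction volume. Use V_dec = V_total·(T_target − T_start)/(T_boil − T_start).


V_dec = 20.6·(66.5 − 60.4)/(100 − 60.4)

3.1732 L


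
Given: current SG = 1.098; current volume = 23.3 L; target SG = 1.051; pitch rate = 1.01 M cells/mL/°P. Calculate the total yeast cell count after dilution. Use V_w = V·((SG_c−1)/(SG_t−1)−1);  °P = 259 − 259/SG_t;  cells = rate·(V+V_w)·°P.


V_w = 23.3·((1.098−1)/(1.051−1)−1) = 21.4725
V_final = 23.3 + 21.4725 = 44.7725
°P = 259 − 259/1.051 = 12.5680
cells = 1.01·44.7725·12.5680

568.3298 billion cells


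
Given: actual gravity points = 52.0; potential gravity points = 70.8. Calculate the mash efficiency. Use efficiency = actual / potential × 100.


efficiency = 52.0 / 70.8 × 100

73.4463 %


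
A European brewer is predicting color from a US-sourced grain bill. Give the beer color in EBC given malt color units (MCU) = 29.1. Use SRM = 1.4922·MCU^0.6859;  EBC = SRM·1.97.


SRM = 1.4922·29.1^0.6859 = 15.0630
EBC = 15.0630·1.97

29.6741 EBC


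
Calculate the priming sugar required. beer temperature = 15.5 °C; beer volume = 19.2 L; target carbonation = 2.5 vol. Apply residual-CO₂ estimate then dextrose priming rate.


residual = 14.695·(0.01821 + 0.09011·e^(−0.04·T));  sugar = (target − residual)·4.0·V
residual = 14.695·(0.01821 + 0.09011·e^(−0.04·15.5)) = 0.9799
sugar = (2.5 − 0.9799)·4.0·19.2

116.7418 g


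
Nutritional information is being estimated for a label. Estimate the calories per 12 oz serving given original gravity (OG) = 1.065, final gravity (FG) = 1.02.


ABW = (OG−FG)·131.25·0.79/FG;  °P = 259 − 259/SG (for OG→OE and FG→AE);  RE = 0.1808·OE + 0.8192·AE;  Cal = (6.9·ABW + 4·(RE−0.1))·FG·3.55
ABW = (1.065 − 1.02)·131.25·0.79/1.02 = 4.5744
OE = 259 − 259/1.065 = 15.8075 °P
AE = 259 − 259/1.02 = 5.0784 °P
RE = 0.1808·15.8075 + 0.8192·5.0784 = 7.0182 °P
Cal = (6.9·4.5744 + 4·(7.0182−0.1))·1.02·3.55

214.4961 kcal


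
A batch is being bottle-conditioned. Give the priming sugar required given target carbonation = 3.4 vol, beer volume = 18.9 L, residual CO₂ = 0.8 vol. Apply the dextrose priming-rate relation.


sugar = (target − residual)·4.0·V
sugar = (3.4 − 0.8)·4.0·18.9

196.5600 g


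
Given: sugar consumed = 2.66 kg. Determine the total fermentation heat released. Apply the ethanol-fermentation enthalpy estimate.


Q = m_sugar · 590 kJ/kg
Q = 2.66 · 590

1569.4000 kJ


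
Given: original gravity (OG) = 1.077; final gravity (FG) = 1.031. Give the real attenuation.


AA = (OG−FG)/(OG−1)·100;  RA = AA·0.8192
AA = (1.077 − 1.031)/(1.077 − 1)·100 = 59.7403
RA = 59.7403·0.8192

48.9392 %


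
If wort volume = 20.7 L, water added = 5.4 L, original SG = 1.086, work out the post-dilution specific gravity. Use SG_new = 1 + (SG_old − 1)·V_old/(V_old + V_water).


pts = (1.086 − 1)·1000·20.7/(20.7 + 5.4) = 68.2069
SG_new = 1 + 68.2069/1000

1.0682


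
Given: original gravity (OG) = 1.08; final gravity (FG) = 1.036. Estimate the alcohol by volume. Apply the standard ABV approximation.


ABV = (OG − FG) · 131.25
ABV = (1.08 − 1.036) · 131.25

5.7750 % ABV


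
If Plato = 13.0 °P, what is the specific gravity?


SG = 259/(259 − P)
SG = 259/(259 − 13.0)

1.0528


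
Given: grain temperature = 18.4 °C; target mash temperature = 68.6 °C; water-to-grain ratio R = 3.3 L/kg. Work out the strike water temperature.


T_strike = (0.41/R)·(T_mash − T_grain) + T_mash
T_strike = (0.41/3.3)·(68.6 − 18.4) + 68.6

74.8370 °C


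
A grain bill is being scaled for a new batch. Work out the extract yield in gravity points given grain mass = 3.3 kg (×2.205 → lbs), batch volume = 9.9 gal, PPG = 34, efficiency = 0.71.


points = lbs × PPG × eff / vol
lbs = 3.3 × 2.205 = 7.2765
points = 7.2765 × 34 × 0.71 / 9.9

17.7429 points


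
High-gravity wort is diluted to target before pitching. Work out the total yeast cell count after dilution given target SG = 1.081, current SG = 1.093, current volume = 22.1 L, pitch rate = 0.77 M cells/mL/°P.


V_w = V·((SG_c−1)/(SG_t−1)−1);  °P = 259 − 259/SG_t;  cells = rate·(V+V_w)·°P
V_w = 22.1·((1.093−1)/(1.081−1)−1) = 3.2741
V_final = 22.1 + 3.2741 = 25.3741
°P = 259 − 259/1.081 = 19.4070
cells = 0.77·25.3741·19.4070

379.1753 billion cells


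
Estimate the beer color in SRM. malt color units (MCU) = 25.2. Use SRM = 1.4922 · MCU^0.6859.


SRM = 1.4922 · 25.2^0.6859

13.6473 SRM


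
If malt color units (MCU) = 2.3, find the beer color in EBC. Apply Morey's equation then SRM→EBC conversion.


SRM = 1.4922·MCU^0.6859;  EBC = SRM·1.97
SRM = 1.4922·2.3^0.6859 = 2.6420
EBC = 2.6420·1.97

5.2048 EBC


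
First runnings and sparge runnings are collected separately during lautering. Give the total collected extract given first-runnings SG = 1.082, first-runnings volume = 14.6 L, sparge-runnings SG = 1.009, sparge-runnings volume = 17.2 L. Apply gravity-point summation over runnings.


total = Σ (SG_i − 1)·1000·V_i
first = (1.082 − 1)·1000·14.6 = 1197.2000
sparge = (1.009 − 1)·1000·17.2 = 154.8000
total = 1197.2000 + 154.8000

1352.0000 gravity·L


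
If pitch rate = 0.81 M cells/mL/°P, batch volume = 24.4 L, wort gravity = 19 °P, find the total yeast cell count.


cells (billions) = rate · V_L · °P
cells = 0.81 · 24.4 · 19

375.5160 billion cells


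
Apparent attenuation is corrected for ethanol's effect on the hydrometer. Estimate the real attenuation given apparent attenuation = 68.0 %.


RA = AA · 0.8192
RA = 68.0 · 0.8192

55.7056 %


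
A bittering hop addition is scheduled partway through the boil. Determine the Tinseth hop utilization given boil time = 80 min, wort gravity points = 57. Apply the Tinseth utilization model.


U = 1.65·0.000125^(GP/1000) · (1 − e^(−0.04·t))/4.15
bigness = 1.65·0.000125^(57/1000) = 0.9886
boil_factor = (1 − e^(−0.04·80))/4.15 = 0.2311
U = 0.9886 · 0.2311

0.2285


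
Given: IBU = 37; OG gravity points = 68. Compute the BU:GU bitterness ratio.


BU:GU = IBU / OG_points
BU:GU = 37 / 68

0.5441


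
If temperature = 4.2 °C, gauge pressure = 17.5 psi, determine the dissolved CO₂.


vols = (P + 14.695)·(0.01821 + 0.09011·e^(−0.04·T))
vols = (17.5 + 14.695)·(0.01821 + 0.09011·e^(−0.04·4.2))

3.0387 volumes


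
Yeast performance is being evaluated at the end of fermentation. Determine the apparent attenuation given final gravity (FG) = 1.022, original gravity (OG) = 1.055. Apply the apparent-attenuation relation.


AA = (OG − FG)/(OG − 1) · 100
AA = (1.055 − 1.022)/(1.055 − 1) · 100

60.0000 %


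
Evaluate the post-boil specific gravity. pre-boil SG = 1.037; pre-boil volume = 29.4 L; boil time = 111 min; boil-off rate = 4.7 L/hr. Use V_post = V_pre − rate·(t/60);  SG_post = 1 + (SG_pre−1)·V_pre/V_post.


V_post = 29.4 − 4.7·(111/60) = 20.7050
SG_post = 1 + (1.037 − 1)·29.4/20.7050

1.0525


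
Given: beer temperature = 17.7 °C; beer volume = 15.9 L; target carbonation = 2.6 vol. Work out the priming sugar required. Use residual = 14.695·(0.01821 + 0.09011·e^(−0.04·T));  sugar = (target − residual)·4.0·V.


residual = 14.695·(0.01821 + 0.09011·e^(−0.04·17.7)) = 0.9199
sugar = (2.6 − 0.9199)·4.0·15.9

106.8532 g


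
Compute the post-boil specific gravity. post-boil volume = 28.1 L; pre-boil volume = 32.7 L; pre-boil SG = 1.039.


SG_post = 1 + (SG_pre − 1)·V_pre/V_post
pts_pre = (1.039 − 1)·1000 = 39.0000
pts_post = 39.0000·32.7/28.1 = 45.3843
SG_post = 1 + 45.3843/1000

1.0454


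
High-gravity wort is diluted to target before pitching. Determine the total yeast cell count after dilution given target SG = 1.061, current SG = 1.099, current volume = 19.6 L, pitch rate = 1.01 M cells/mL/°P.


V_w = V·((SG_c−1)/(SG_t−1)−1);  °P = 259 − 259/SG_t;  cells = rate·(V+V_w)·°P
V_w = 19.6·((1.099−1)/(1.061−1)−1) = 12.2098
V_final = 19.6 + 12.2098 = 31.8098
°P = 259 − 259/1.061 = 14.8907
cells = 1.01·31.8098·14.8907

478.4064 billion cells


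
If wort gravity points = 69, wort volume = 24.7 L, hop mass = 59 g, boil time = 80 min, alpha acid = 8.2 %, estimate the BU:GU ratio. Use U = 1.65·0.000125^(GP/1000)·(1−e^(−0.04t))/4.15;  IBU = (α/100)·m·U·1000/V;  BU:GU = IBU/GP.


U = 1.65·0.000125^(69/1000)·(1−e^(−0.04·80))/4.15 = 0.2051
IBU = (8.2/100)·59·0.2051·1000/24.7 = 40.1807
BU:GU = 40.1807/69

0.5823


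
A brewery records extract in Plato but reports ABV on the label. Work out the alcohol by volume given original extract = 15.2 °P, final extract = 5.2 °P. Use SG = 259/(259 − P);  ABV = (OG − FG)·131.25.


OG = 259/(259 − 15.2) = 1.0623
FG = 259/(259 − 5.2) = 1.0205
ABV = (1.0623 − 1.0205)·131.25

5.4938 % ABV
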